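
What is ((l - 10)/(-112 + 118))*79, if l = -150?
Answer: -6320/3 ≈ -2106.7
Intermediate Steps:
((l - 10)/(-112 + 118))*79 = ((-150 - 10)/(-112 + 118))*79 = -160/6*79 = -160*⅙*79 = -80/3*79 = -6320/3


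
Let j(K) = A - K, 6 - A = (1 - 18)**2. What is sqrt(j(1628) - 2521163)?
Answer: I*sqrt(2523074) ≈ 1588.4*I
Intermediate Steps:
A = -283 (A = 6 - (1 - 18)**2 = 6 - 1*(-17)**2 = 6 - 1*289 = 6 - 289 = -283)
j(K) = -283 - K
sqrt(j(1628) - 2521163) = sqrt((-283 - 1*1628) - 2521163) = sqrt((-283 - 1628) - 2521163) = sqrt(-1911 - 2521163) = sqrt(-2523074) = I*sqrt(2523074)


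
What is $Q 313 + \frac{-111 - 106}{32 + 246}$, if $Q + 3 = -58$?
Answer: $- \frac{5308071}{278} \approx -19094.0$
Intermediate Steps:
$Q = -61$ ($Q = -3 - 58 = -61$)
$Q 313 + \frac{-111 - 106}{32 + 246} = \left(-61\right) 313 + \frac{-111 - 106}{32 + 246} = -19093 - \frac{217}{278} = - \frac{5308071}{278}$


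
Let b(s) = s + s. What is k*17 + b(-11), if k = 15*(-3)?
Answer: -787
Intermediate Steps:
b(s) = 2*s
k = -45
k*17 + b(-11) = -45*17 + 2*(-11) = -765 - 22 = -787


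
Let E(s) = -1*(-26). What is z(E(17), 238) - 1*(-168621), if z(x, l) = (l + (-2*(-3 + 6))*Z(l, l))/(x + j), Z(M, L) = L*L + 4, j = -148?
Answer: 10455706/61 ≈ 1.7141e+5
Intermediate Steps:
Z(M, L) = 4 + L² (Z(M, L) = L² + 4 = 4 + L²)
E(s) = 26
z(x, l) = (-24 + l - 6*l²)/(-148 + x) (z(x, l) = (l + (-2*(-3 + 6))*(4 + l²))/(x - 148) = (l + (-2*3)*(4 + l²))/(-148 + x) = (l - 6*(4 + l²))/(-148 + x) = (l + (-24 - 6*l²))/(-148 + x) = (-24 + l - 6*l²)/(-148 + x))
z(E(17), 238) - 1*(-168621) = (-24 + 238 - 6*238²)/(-148 + 26) - 1*(-168621) = (-24 + 238 - 6*56644)/(-122) + 168621 = -(-24 + 238 - 339864)/122 + 168621 = -1/122*(-339650) + 168621 = 169825/61 + 168621 = 10455706/61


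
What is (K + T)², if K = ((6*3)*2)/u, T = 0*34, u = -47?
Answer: 1296/2209 ≈ 0.58669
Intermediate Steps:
T = 0
K = -36/47 (K = ((6*3)*2)/(-47) = (18*2)*(-1/47) = 36*(-1/47) = -36/47 ≈ -0.76596)
(K + T)² = (-36/47 + 0)² = (-36/47)² = 1296/2209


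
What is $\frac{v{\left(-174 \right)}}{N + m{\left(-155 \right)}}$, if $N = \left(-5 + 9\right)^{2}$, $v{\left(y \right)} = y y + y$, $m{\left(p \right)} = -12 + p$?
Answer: $- \frac{30102}{151} \approx -199.35$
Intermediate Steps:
$v{\left(y \right)} = y + y^{2}$ ($v{\left(y \right)} = y^{2} + y = y + y^{2}$)
$N = 16$ ($N = 4^{2} = 16$)
$\frac{v{\left(-174 \right)}}{N + m{\left(-155 \right)}} = \frac{\left(-174\right) \left(1 - 174\right)}{16 - 167} = \frac{\left(-174\right) \left(-173\right)}{16 - 167} = \frac{30102}{-151} = 30102 \left(- \frac{1}{151}\right) = - \frac{30102}{151}$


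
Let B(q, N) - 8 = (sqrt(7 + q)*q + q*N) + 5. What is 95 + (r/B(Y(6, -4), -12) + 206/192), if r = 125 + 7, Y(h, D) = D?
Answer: 34649071/352608 + 528*sqrt(3)/3673 ≈ 98.514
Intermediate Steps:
B(q, N) = 13 + N*q + q*sqrt(7 + q) (B(q, N) = 8 + ((sqrt(7 + q)*q + q*N) + 5) = 8 + ((q*sqrt(7 + q) + N*q) + 5) = 8 + ((N*q + q*sqrt(7 + q)) + 5) = 8 + (5 + N*q + q*sqrt(7 + q)) = 13 + N*q + q*sqrt(7 + q))
r = 132
95 + (r/B(Y(6, -4), -12) + 206/192) = 95 + (132/(13 - 12*(-4) - 4*sqrt(7 - 4)) + 206/192) = 95 + (132/(13 + 48 - 4*sqrt(3)) + 206*(1/192)) = 95 + (132/(61 - 4*sqrt(3)) + 103/96) = 95 + (103/96 + 132/(61 - 4*sqrt(3))) = 9223/96 + 132/(61 - 4*sqrt(3))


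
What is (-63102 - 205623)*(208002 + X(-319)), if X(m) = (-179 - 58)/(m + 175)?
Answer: -894332475625/16 ≈ -5.5896e+10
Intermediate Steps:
X(m) = -237/(175 + m)
(-63102 - 205623)*(208002 + X(-319)) = (-63102 - 205623)*(208002 - 237/(175 - 319)) = -268725*(208002 - 237/(-144)) = -268725*(208002 - 237*(-1/144)) = -268725*(208002 + 79/48) = -268725*9984175/48 = -894332475625/16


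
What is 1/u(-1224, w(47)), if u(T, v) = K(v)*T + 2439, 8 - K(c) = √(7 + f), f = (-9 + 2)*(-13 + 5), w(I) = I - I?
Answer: 817/4479831 + 136*√7/1493277 ≈ 0.00042333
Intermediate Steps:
w(I) = 0
f = 56 (f = -7*(-8) = 56)
K(c) = 8 - 3*√7 (K(c) = 8 - √(7 + 56) = 8 - √63 = 8 - 3*√7)
u(T, v) = 2439 + T*(8 - 3*√7) (u(T, v) = (8 - 3*√7)*T + 2439 = T*(8 - 3*√7) + 2439 = 2439 + T*(8 - 3*√7))
1/u(-1224, w(47)) = 1/(2439 - 1224*(8 - 3*√7)) = 1/(2439 + (-9792 + 3672*√7)) = 1/(-7353 + 3672*√7)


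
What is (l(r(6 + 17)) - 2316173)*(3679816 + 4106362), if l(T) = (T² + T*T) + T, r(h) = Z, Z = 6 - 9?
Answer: -18034018464124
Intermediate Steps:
Z = -3
r(h) = -3
l(T) = T + 2*T² (l(T) = (T² + T²) + T = 2*T² + T = T + 2*T²)
(l(r(6 + 17)) - 2316173)*(3679816 + 4106362) = (-3*(1 + 2*(-3)) - 2316173)*(3679816 + 4106362) = (-3*(1 - 6) - 2316173)*7786178 = (-3*(-5) - 2316173)*7786178 = (15 - 2316173)*7786178 = -2316158*7786178 = -18034018464124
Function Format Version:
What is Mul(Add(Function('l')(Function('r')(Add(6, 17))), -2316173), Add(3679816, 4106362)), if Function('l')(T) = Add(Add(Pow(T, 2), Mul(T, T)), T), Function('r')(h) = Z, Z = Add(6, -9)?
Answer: -18034018464124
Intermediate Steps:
Z = -3
Function('r')(h) = -3
Function('l')(T) = Add(T, Mul(2, Pow(T, 2))) (Function('l')(T) = Add(Add(Pow(T, 2), Pow(T, 2)), T) = Add(Mul(2, Pow(T, 2)), T) = Add(T, Mul(2, Pow(T, 2))))
Mul(Add(Function('l')(Function('r')(Add(6, 17))), -2316173), Add(3679816, 4106362)) = Mul(Add(Mul(-3, Add(1, Mul(2, -3))), -2316173), Add(3679816, 4106362)) = Mul(Add(Mul(-3, Add(1, -6)), -2316173), 7786178) = Mul(Add(Mul(-3, -5), -2316173), 7786178) = Mul(Add(15, -2316173), 7786178) = Mul(-2316158, 7786178) = -18034018464124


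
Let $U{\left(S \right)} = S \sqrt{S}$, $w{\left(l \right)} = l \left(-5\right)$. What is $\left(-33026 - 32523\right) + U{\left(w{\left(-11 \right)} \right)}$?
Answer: $-65549 + 55 \sqrt{55} \approx -65141.0$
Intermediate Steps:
$w{\left(l \right)} = - 5 l$
$U{\left(S \right)} = S^{\frac{3}{2}}$
$\left(-33026 - 32523\right) + U{\left(w{\left(-11 \right)} \right)} = \left(-33026 - 32523\right) + \left(\left(-5\right) \left(-11\right)\right)^{\frac{3}{2}} = -65549 + 55^{\frac{3}{2}} = -65549 + 55 \sqrt{55}$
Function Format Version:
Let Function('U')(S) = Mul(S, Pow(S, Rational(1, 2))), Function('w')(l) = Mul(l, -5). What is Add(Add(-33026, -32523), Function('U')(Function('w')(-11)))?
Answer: Add(-65549, Mul(55, Pow(55, Rational(1, 2)))) ≈ -65141.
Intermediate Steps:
Function('w')(l) = Mul(-5, l)
Function('U')(S) = Pow(S, Rational(3, 2))
Add(Add(-33026, -32523), Function('U')(Function('w')(-11))) = Add(Add(-33026, -32523), Pow(Mul(-5, -11), Rational(3, 2))) = Add(-65549, Pow(55, Rational(3, 2))) = Add(-65549, Mul(55, Pow(55, Rational(1, 2))))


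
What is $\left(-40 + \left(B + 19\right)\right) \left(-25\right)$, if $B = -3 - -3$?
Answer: $525$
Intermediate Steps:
$B = 0$ ($B = -3 + 3 = 0$)
$\left(-40 + \left(B + 19\right)\right) \left(-25\right) = \left(-40 + \left(0 + 19\right)\right) \left(-25\right) = \left(-40 + 19\right) \left(-25\right) = \left(-21\right) \left(-25\right) = 525$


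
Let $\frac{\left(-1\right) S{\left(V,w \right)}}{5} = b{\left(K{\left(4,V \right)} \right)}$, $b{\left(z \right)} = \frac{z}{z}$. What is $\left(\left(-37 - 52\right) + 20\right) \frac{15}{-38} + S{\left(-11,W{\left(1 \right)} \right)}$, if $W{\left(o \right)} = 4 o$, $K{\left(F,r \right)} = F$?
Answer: $\frac{845}{38} \approx 22.237$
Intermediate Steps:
$b{\left(z \right)} = 1$
$S{\left(V,w \right)} = -5$ ($S{\left(V,w \right)} = \left(-5\right) 1 = -5$)
$\left(\left(-37 - 52\right) + 20\right) \frac{15}{-38} + S{\left(-11,W{\left(1 \right)} \right)} = \left(\left(-37 - 52\right) + 20\right) \frac{15}{-38} - 5 = \left(-89 + 20\right) 15 \left(- \frac{1}{38}\right) - 5 = \left(-69\right) \left(- \frac{15}{38}\right) - 5 = \frac{1035}{38} - 5 = \frac{845}{38}$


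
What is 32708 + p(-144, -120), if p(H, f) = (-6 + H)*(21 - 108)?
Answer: 45758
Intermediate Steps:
p(H, f) = 522 - 87*H (p(H, f) = (-6 + H)*(-87) = 522 - 87*H)
32708 + p(-144, -120) = 32708 + (522 - 87*(-144)) = 32708 + (522 + 12528) = 32708 + 13050 = 45758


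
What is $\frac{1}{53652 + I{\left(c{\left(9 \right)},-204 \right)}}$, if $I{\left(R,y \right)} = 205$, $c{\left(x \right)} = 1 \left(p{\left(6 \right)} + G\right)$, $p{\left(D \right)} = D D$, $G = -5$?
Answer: $\frac{1}{53857} \approx 1.8568 \cdot 10^{-5}$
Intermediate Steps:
$p{\left(D \right)} = D^{2}$
$c{\left(x \right)} = 31$ ($c{\left(x \right)} = 1 \left(6^{2} - 5\right) = 1 \left(36 - 5\right) = 1 \cdot 31 = 31$)
$\frac{1}{53652 + I{\left(c{\left(9 \right)},-204 \right)}} = \frac{1}{53652 + 205} = \frac{1}{53857}$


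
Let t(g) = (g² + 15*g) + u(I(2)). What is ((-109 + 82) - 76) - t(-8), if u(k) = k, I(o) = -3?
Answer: -44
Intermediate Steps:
t(g) = -3 + g² + 15*g (t(g) = (g² + 15*g) - 3 = -3 + g² + 15*g)
((-109 + 82) - 76) - t(-8) = ((-109 + 82) - 76) - (-3 + (-8)² + 15*(-8)) = (-27 - 76) - (-3 + 64 - 120) = -103 - 1*(-59) = -103 + 59 = -44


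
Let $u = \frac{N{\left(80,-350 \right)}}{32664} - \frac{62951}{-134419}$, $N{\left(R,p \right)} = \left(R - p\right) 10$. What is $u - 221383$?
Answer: $- \frac{14294343222523}{64568562} \approx -2.2138 \cdot 10^{5}$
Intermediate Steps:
$N{\left(R,p \right)} = - 10 p + 10 R$
$u = \frac{38738723}{64568562}$ ($u = \frac{\left(-10\right) \left(-350\right) + 10 \cdot 80}{32664} - \frac{62951}{-134419} = \left(3500 + 800\right) \frac{1}{32664} - - \frac{3703}{7907} = 4300 \cdot \frac{1}{32664} + \frac{3703}{7907} = \frac{1075}{8166} + \frac{3703}{7907} = \frac{38738723}{64568562} \approx 0.59996$)
$u - 221383 = \frac{38738723}{64568562} - 221383 = - \frac{14294343222523}{64568562}$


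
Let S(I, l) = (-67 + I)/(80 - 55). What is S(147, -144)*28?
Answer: 448/5 ≈ 89.600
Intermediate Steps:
S(I, l) = -67/25 + I/25 (S(I, l) = (-67 + I)/25 = (-67 + I)*(1/25) = -67/25 + I/25)
S(147, -144)*28 = (-67/25 + (1/25)*147)*28 = (-67/25 + 147/25)*28 = (16/5)*28 = 448/5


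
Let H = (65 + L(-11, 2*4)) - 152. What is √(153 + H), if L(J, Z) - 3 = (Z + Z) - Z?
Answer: √77 ≈ 8.7750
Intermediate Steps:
L(J, Z) = 3 + Z (L(J, Z) = 3 + ((Z + Z) - Z) = 3 + (2*Z - Z) = 3 + Z)
H = -76 (H = (65 + (3 + 2*4)) - 152 = (65 + (3 + 8)) - 152 = (65 + 11) - 152 = 76 - 152 = -76)
√(153 + H) = √(153 - 76) = √77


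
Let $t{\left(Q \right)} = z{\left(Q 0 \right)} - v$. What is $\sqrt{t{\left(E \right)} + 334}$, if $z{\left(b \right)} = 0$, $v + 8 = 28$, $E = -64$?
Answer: $\sqrt{314} \approx 17.72$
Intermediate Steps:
$v = 20$ ($v = -8 + 28 = 20$)
$t{\left(Q \right)} = -20$ ($t{\left(Q \right)} = 0 - 20 = -20$)
$\sqrt{t{\left(E \right)} + 334} = \sqrt{-20 + 334} = \sqrt{314}$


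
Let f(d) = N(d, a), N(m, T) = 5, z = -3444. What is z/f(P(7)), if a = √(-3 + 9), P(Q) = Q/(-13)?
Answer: -3444/5 ≈ -688.80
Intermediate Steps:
P(Q) = -Q/13 (P(Q) = Q*(-1/13) = -Q/13)
a = √6 ≈ 2.4495
f(d) = 5
z/f(P(7)) = -3444/5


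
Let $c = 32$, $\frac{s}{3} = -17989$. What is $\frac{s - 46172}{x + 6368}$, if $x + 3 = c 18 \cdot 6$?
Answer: $- \frac{100139}{9821} \approx -10.196$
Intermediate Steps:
$s = -53967$ ($s = 3 \left(-17989\right) = -53967$)
$x = 3453$ ($x = -3 + 32 \cdot 18 \cdot 6 = -3 + 576 \cdot 6 = -3 + 3456 = 3453$)
$\frac{s - 46172}{x + 6368} = \frac{-53967 - 46172}{3453 + 6368} = - \frac{100139}{9821}$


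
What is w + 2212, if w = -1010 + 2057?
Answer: 3259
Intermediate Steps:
w = 1047
w + 2212 = 1047 + 2212 = 3259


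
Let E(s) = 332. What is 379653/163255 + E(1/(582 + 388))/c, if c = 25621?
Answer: 9781290173/4182756355 ≈ 2.3385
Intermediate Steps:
379653/163255 + E(1/(582 + 388))/c = 379653/163255 + 332/25621 = 9781290173/4182756355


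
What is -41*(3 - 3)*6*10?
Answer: 0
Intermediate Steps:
-41*(3 - 3)*6*10 = -0*6*10 = -41*0*10 = 0*10 = 0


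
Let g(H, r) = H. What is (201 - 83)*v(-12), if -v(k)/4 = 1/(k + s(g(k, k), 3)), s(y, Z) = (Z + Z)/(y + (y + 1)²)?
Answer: 25724/651 ≈ 39.515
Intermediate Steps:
s(y, Z) = 2*Z/(y + (1 + y)²) (s(y, Z) = (2*Z)/(y + (1 + y)²) = 2*Z/(y + (1 + y)²))
v(k) = -4/(k + 6/(k + (1 + k)²)) (v(k) = -4/(k + 2*3/(k + (1 + k)²)) = -4/(k + 6/(k + (1 + k)²)))
(201 - 83)*v(-12) = (201 - 83)*(-4/(-12 + 6/(-12 + (1 - 12)²))) = 118*(-4/(-12 + 6/(-12 + (-11)²))) = 118*(-4/(-12 + 6/(-12 + 121))) = 118*(-4/(-12 + 6/109)) = 118*(-4/(-1302/109)) = 118*(-4*(-109/1302)) = 118*(218/651) = 25724/651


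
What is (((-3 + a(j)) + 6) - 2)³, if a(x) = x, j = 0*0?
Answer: 1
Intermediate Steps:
j = 0
(((-3 + a(j)) + 6) - 2)³ = (((-3 + 0) + 6) - 2)³ = ((-3 + 6) - 2)³ = (3 - 2)³ = 1³ = 1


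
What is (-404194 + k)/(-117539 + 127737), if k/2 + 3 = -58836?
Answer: -260936/5099 ≈ -51.174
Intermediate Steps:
k = -117678 (k = -6 + 2*(-58836) = -6 - 117672 = -117678)
(-404194 + k)/(-117539 + 127737) = (-404194 - 117678)/(-117539 + 127737) = -521872/10198 = -521872*1/10198 = -260936/5099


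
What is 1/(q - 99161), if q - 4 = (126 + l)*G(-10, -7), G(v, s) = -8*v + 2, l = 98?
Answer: -1/80789 ≈ -1.2378e-5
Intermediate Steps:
G(v, s) = 2 - 8*v
q = 18372 (q = 4 + (126 + 98)*(2 - 8*(-10)) = 4 + 224*(2 + 80) = 4 + 224*82 = 4 + 18368 = 18372)
1/(q - 99161) = 1/(18372 - 99161) = 1/(-80789) = -1/80789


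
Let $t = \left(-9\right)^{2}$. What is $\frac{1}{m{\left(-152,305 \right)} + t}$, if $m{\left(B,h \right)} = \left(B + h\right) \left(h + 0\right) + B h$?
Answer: $\frac{1}{386} \approx 0.0025907$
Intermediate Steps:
$t = 81$
$m{\left(B,h \right)} = B h + h \left(B + h\right)$ ($m{\left(B,h \right)} = \left(B + h\right) h + B h = h \left(B + h\right) + B h = B h + h \left(B + h\right)$)
$\frac{1}{m{\left(-152,305 \right)} + t} = \frac{1}{305 \left(305 + 2 \left(-152\right)\right) + 81} = \frac{1}{305 \left(305 - 304\right) + 81} = \frac{1}{305 \cdot 1 + 81} = \frac{1}{305 + 81} = \frac{1}{386}$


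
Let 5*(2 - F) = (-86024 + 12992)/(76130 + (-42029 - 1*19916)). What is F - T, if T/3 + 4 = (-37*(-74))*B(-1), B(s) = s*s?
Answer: -581511968/70925 ≈ -8199.0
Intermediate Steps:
B(s) = s²
F = 214882/70925 (F = 2 - (-86024 + 12992)/(5*(76130 + (-42029 - 1*19916))) = 2 - (-73032)/(5*(76130 + (-42029 - 19916))) = 2 - (-73032)/(5*(76130 - 61945)) = 2 - (-73032)/(5*14185) = 2 - ⅕*(-73032/14185) = 2 + 73032/70925 = 214882/70925 ≈ 3.0297)
T = 8202 (T = -12 + 3*(-37*(-74)*(-1)²) = -12 + 3*(2738*1) = -12 + 3*2738 = -12 + 8214 = 8202)
F - T = 214882/70925 - 1*8202 = 214882/70925 - 8202 = -581511968/70925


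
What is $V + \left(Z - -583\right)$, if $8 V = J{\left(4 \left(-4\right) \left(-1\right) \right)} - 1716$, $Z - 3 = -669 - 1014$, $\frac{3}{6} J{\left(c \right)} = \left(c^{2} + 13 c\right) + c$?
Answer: $- \frac{2383}{2} \approx -1191.5$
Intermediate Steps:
$J{\left(c \right)} = 2 c^{2} + 28 c$ ($J{\left(c \right)} = 2 \left(\left(c^{2} + 13 c\right) + c\right) = 2 \left(c^{2} + 14 c\right) = 2 c^{2} + 28 c$)
$Z = -1680$ ($Z = 3 - 1683 = -1680$)
$V = - \frac{189}{2}$ ($V = \frac{2 \cdot 4 \left(-4\right) \left(-1\right) \left(14 + 4 \left(-4\right) \left(-1\right)\right) - 1716}{8} = \frac{2 \left(\left(-16\right) \left(-1\right)\right) \left(14 - -16\right) - 1716}{8} = \frac{2 \cdot 16 \left(14 + 16\right) - 1716}{8} = \frac{2 \cdot 16 \cdot 30 - 1716}{8} = \frac{960 - 1716}{8} = \frac{1}{8} \left(-756\right) = - \frac{189}{2} \approx -94.5$)
$V + \left(Z - -583\right) = - \frac{189}{2} - 1097 = - \frac{2383}{2}$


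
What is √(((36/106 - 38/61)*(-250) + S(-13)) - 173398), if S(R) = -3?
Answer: I*√1811697007889/3233 ≈ 416.33*I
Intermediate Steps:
√(((36/106 - 38/61)*(-250) + S(-13)) - 173398) = √(((36/106 - 38/61)*(-250) - 3) - 173398) = √(((36*(1/106) - 38*1/61)*(-250) - 3) - 173398) = √(((18/53 - 38/61)*(-250) - 3) - 173398) = √((-916/3233*(-250) - 3) - 173398) = √((229000/3233 - 3) - 173398) = √(219301/3233 - 173398) = √(-560376433/3233) = I*√1811697007889/3233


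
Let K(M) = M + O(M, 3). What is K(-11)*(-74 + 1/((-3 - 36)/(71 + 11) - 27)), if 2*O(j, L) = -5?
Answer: 750618/751 ≈ 999.49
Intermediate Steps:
O(j, L) = -5/2 (O(j, L) = (1/2)*(-5) = -5/2)
K(M) = -5/2 + M (K(M) = M - 5/2 = -5/2 + M)
K(-11)*(-74 + 1/((-3 - 36)/(71 + 11) - 27)) = (-5/2 - 11)*(-74 + 1/((-3 - 36)/(71 + 11) - 27)) = -27*(-74 + 1/(-39/82 - 27))/2 = -27*(-74 + 1/(-2253/82))/2 = -27*(-74 - 82/2253)/2 = -27/2*(-166804/2253) = 750618/751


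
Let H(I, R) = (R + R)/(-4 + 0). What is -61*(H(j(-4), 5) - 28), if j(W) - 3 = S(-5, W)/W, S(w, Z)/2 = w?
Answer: 3721/2 ≈ 1860.5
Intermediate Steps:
S(w, Z) = 2*w
j(W) = 3 - 10/W (j(W) = 3 + (2*(-5))/W = 3 - 10/W)
H(I, R) = -R/2 (H(I, R) = (2*R)/(-4) = (2*R)*(-¼) = -R/2)
-61*(H(j(-4), 5) - 28) = -61*(-½*5 - 28) = -61*(-5/2 - 28) = -61*(-61/2) = 3721/2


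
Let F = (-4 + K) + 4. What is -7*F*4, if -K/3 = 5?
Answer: 420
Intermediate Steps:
K = -15 (K = -3*5 = -15)
F = -15 (F = (-4 - 15) + 4 = -19 + 4 = -15)
-7*F*4 = -7*(-15)*4 = 105*4 = 420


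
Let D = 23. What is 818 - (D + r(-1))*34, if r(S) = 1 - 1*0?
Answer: 2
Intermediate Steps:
r(S) = 1 (r(S) = 1 + 0 = 1)
818 - (D + r(-1))*34 = 818 - (23 + 1)*34 = 818 - 24*34 = 818 - 1*816 = 818 - 816 = 2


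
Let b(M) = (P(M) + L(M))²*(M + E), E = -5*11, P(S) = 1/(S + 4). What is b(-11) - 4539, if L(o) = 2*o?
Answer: -1808061/49 ≈ -36899.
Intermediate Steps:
P(S) = 1/(4 + S)
E = -55
b(M) = (1/(4 + M) + 2*M)²*(-55 + M) (b(M) = (1/(4 + M) + 2*M)²*(M - 55) = (1/(4 + M) + 2*M)²*(-55 + M))
b(-11) - 4539 = (1 + 2*(-11)*(4 - 11))²*(-55 - 11)/(4 - 11)² - 4539 = (1 + 2*(-11)*(-7))²*(-66)/(-7)² - 4539 = (1 + 154)²*(1/49)*(-66) - 4539 = 155²*(1/49)*(-66) - 4539 = 24025*(1/49)*(-66) - 4539 = -1585650/49 - 4539 = -1808061/49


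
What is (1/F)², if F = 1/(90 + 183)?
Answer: 74529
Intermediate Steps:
F = 1/273 ≈ 0.0036630
(1/F)² = (1/(1/273))² = 273² = 74529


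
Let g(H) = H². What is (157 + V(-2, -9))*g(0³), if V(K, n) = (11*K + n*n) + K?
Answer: 0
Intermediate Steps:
V(K, n) = n² + 12*K (V(K, n) = (11*K + n²) + K = (n² + 11*K) + K = n² + 12*K)
(157 + V(-2, -9))*g(0³) = (157 + ((-9)² + 12*(-2)))*(0³)² = (157 + (81 - 24))*0² = (157 + 57)*0 = 214*0 = 0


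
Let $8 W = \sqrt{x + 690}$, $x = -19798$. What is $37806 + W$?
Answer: $37806 + \frac{i \sqrt{4777}}{4} \approx 37806.0 + 17.279 i$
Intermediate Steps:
$W = \frac{i \sqrt{4777}}{4}$ ($W = \frac{\sqrt{-19798 + 690}}{8} = \frac{\sqrt{-19108}}{8} = \frac{2 i \sqrt{4777}}{8} = \frac{i \sqrt{4777}}{4} \approx 17.279 i$)
$37806 + W = 37806 + \frac{i \sqrt{4777}}{4}$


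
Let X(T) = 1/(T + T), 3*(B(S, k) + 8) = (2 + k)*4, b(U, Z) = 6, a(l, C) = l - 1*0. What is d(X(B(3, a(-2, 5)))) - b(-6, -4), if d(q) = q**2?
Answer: -1535/256 ≈ -5.9961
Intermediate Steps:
a(l, C) = l (a(l, C) = l + 0 = l)
B(S, k) = -16/3 + 4*k/3 (B(S, k) = -8 + ((2 + k)*4)/3 = -8 + (8 + 4*k)/3 = -8 + (8/3 + 4*k/3) = -16/3 + 4*k/3)
X(T) = 1/(2*T)
d(X(B(3, a(-2, 5)))) - b(-6, -4) = (1/(2*(-16/3 + (4/3)*(-2))))**2 - 1*6 = (1/(2*(-16/3 - 8/3)))**2 - 6 = ((1/2)/(-8))**2 - 6 = ((1/2)*(-1/8))**2 - 6 = (-1/16)**2 - 6 = 1/256 - 6 = -1535/256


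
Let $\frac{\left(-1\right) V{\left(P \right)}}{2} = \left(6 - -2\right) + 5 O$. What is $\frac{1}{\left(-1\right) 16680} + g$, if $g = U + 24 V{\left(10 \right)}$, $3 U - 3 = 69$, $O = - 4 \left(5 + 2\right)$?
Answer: $\frac{106084799}{16680} \approx 6360.0$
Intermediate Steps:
$O = -28$ ($O = \left(-4\right) 7 = -28$)
$V{\left(P \right)} = 264$ ($V{\left(P \right)} = - 2 \left(\left(6 - -2\right) + 5 \left(-28\right)\right) = - 2 \left(\left(6 + 2\right) - 140\right) = - 2 \left(8 - 140\right) = \left(-2\right) \left(-132\right) = 264$)
$U = 24$ ($U = 1 + \frac{1}{3} \cdot 69 = 1 + 23 = 24$)
$g = 6360$ ($g = 24 + 24 \cdot 264 = 24 + 6336 = 6360$)
$\frac{1}{\left(-1\right) 16680} + g = \frac{1}{\left(-1\right) 16680} + 6360 = \frac{1}{-16680} + 6360 = - \frac{1}{16680} + 6360 = \frac{106084799}{16680}$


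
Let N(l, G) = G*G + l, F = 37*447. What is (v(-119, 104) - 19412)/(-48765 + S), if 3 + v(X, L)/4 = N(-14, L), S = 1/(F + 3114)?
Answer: -58428369/119797318 ≈ -0.48773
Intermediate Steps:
F = 16539
S = 1/19653 (S = 1/(16539 + 3114) = 1/19653 ≈ 5.0883e-5)
N(l, G) = l + G² (N(l, G) = G² + l = l + G²)
v(X, L) = -68 + 4*L² (v(X, L) = -12 + 4*(-14 + L²) = -12 + (-56 + 4*L²) = -68 + 4*L²)
(v(-119, 104) - 19412)/(-48765 + S) = ((-68 + 4*104²) - 19412)/(-48765 + 1/19653) = ((-68 + 4*10816) - 19412)/(-958378544/19653) = ((-68 + 43264) - 19412)*(-19653/958378544) = (43196 - 19412)*(-19653/958378544) = 23784*(-19653/958378544) = -58428369/119797318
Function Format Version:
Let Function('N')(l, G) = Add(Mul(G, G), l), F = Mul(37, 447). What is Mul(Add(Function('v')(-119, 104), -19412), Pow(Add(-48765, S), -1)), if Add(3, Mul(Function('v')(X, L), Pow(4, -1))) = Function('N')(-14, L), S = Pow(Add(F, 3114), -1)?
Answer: Rational(-58428369, 119797318) ≈ -0.48773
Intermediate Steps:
F = 16539
S = Rational(1, 19653) (S = Pow(Add(16539, 3114), -1) = Pow(19653, -1) = Rational(1, 19653) ≈ 5.0883e-5)
Function('N')(l, G) = Add(l, Pow(G, 2)) (Function('N')(l, G) = Add(Pow(G, 2), l) = Add(l, Pow(G, 2)))
Function('v')(X, L) = Add(-68, Mul(4, Pow(L, 2))) (Function('v')(X, L) = Add(-12, Mul(4, Add(-14, Pow(L, 2)))) = Add(-12, Add(-56, Mul(4, Pow(L, 2)))) = Add(-68, Mul(4, Pow(L, 2))))
Mul(Add(Function('v')(-119, 104), -19412), Pow(Add(-48765, S), -1)) = Mul(Add(Add(-68, Mul(4, Pow(104, 2))), -19412), Pow(Add(-48765, Rational(1, 19653)), -1)) = Mul(Add(Add(-68, Mul(4, 10816)), -19412), Pow(Rational(-958378544, 19653), -1)) = Mul(Add(Add(-68, 43264), -19412), Rational(-19653, 958378544)) = Mul(Add(43196, -19412), Rational(-19653, 958378544)) = Mul(23784, Rational(-19653, 958378544)) = Rational(-58428369, 119797318)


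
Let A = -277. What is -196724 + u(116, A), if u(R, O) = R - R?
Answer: -196724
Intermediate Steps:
u(R, O) = 0
-196724 + u(116, A) = -196724 + 0 = -196724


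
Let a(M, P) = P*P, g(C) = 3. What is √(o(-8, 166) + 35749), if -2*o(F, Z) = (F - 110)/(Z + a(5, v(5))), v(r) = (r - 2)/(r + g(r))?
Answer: 3*√9165185309/1519 ≈ 189.07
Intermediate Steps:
v(r) = (-2 + r)/(3 + r) (v(r) = (r - 2)/(r + 3) = (-2 + r)/(3 + r))
a(M, P) = P²
o(F, Z) = -(-110 + F)/(2*(9/64 + Z)) (o(F, Z) = -(F - 110)/(2*(Z + ((-2 + 5)/(3 + 5))²)) = -(-110 + F)/(2*(Z + (3/8)²)) = -(-110 + F)/(2*(Z + 9/64)) = -(-110 + F)/(2*(9/64 + Z)))
√(o(-8, 166) + 35749) = √(32*(110 - 1*(-8))/(9 + 64*166) + 35749) = √(32*(110 + 8)/(9 + 10624) + 35749) = √(32*118/10633 + 35749) = √(32*(1/10633)*118 + 35749) = √(3776/10633 + 35749) = √(380122893/10633) = 3*√9165185309/1519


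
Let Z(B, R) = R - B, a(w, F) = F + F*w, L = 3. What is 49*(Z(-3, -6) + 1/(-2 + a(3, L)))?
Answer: -1421/10 ≈ -142.10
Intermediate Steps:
49*(Z(-3, -6) + 1/(-2 + a(3, L))) = 49*((-6 - 1*(-3)) + 1/(-2 + 3*(1 + 3))) = 49*((-6 + 3) + 1/(-2 + 3*4)) = 49*(-3 + 1/(-2 + 12)) = 49*(-3 + 1/10) = 49*(-3 + ⅒) = 49*(-29/10) = -1421/10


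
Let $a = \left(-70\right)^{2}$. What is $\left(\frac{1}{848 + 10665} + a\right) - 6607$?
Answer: $- \frac{19652690}{11513} \approx -1707.0$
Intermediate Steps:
$a = 4900$
$\left(\frac{1}{848 + 10665} + a\right) - 6607 = \left(\frac{1}{848 + 10665} + 4900\right) - 6607 = \left(\frac{1}{11513} + 4900\right) - 6607 = \frac{56413701}{11513} - 6607 = - \frac{19652690}{11513}$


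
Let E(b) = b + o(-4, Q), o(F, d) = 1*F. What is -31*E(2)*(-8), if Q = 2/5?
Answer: -496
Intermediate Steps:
Q = 2/5 (Q = 2*(1/5) = 2/5 ≈ 0.40000)
o(F, d) = F
E(b) = -4 + b (E(b) = b - 4 = -4 + b)
-31*E(2)*(-8) = -31*(-4 + 2)*(-8) = -31*(-2)*(-8) = 62*(-8) = -496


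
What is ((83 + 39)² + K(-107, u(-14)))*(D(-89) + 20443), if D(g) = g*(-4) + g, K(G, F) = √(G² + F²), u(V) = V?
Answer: 308247640 + 20710*√11645 ≈ 3.1048e+8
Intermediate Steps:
K(G, F) = √(F² + G²)
D(g) = -3*g (D(g) = -4*g + g = -3*g)
((83 + 39)² + K(-107, u(-14)))*(D(-89) + 20443) = ((83 + 39)² + √((-14)² + (-107)²))*(-3*(-89) + 20443) = (122² + √(196 + 11449))*(267 + 20443) = (14884 + √11645)*20710 = 308247640 + 20710*√11645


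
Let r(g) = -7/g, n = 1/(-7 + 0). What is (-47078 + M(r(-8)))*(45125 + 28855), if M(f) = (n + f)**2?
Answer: -2730507974865/784 ≈ -3.4828e+9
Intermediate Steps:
n = -1/7 (n = 1/(-7) = -1/7 ≈ -0.14286)
M(f) = (-1/7 + f)**2
(-47078 + M(r(-8)))*(45125 + 28855) = (-47078 + (-1 + 7*(-7/(-8)))**2/49)*(45125 + 28855) = (-47078 + (-1 + 7*(-7*(-1/8)))**2/49)*73980 = (-47078 + (-1 + 7*(7/8))**2/49)*73980 = (-47078 + (-1 + 49/8)**2/49)*73980 = (-47078 + (41/8)**2/49)*73980 = (-47078 + (1/49)*(1681/64))*73980 = (-47078 + 1681/3136)*73980 = -147634927/3136*73980 = -2730507974865/784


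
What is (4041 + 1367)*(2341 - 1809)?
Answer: 2877056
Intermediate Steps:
(4041 + 1367)*(2341 - 1809) = 5408*532 = 2877056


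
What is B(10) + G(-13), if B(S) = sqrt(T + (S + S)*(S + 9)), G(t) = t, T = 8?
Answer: -13 + 2*sqrt(97) ≈ 6.6977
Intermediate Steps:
B(S) = sqrt(8 + 2*S*(9 + S)) (B(S) = sqrt(8 + (S + S)*(S + 9)) = sqrt(8 + (2*S)*(9 + S)) = sqrt(8 + 2*S*(9 + S)))
B(10) + G(-13) = sqrt(8 + 2*10**2 + 18*10) - 13 = sqrt(8 + 2*100 + 180) - 13 = sqrt(8 + 200 + 180) - 13 = sqrt(388) - 13 = 2*sqrt(97) - 13 = -13 + 2*sqrt(97)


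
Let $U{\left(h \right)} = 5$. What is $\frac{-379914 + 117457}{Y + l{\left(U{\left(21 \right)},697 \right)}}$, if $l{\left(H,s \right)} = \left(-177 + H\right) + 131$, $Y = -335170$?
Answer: $\frac{262457}{335211} \approx 0.78296$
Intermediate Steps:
$l{\left(H,s \right)} = -46 + H$
$\frac{-379914 + 117457}{Y + l{\left(U{\left(21 \right)},697 \right)}} = \frac{-379914 + 117457}{-335170 + \left(-46 + 5\right)} = - \frac{262457}{-335170 - 41} = - \frac{262457}{-335211} = \left(-262457\right) \left(- \frac{1}{335211}\right) = \frac{262457}{335211}$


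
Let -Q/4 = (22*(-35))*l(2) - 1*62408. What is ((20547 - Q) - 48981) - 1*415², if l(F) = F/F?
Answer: -453371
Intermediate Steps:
l(F) = 1
Q = 252712 (Q = -4*((22*(-35))*1 - 1*62408) = -4*(-770*1 - 62408) = -4*(-770 - 62408) = -4*(-63178) = 252712)
((20547 - Q) - 48981) - 1*415² = ((20547 - 1*252712) - 48981) - 1*415² = ((20547 - 252712) - 48981) - 1*172225 = (-232165 - 48981) - 172225 = -281146 - 172225 = -453371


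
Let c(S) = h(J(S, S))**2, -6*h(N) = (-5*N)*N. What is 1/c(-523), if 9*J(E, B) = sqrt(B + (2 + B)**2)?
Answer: 81/629257225 ≈ 1.2872e-7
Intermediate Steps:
J(E, B) = sqrt(B + (2 + B)**2)/9
h(N) = 5*N**2/6 (h(N) = -(-5*N)*N/6 = -(-5)*N**2/6 = 5*N**2/6)
c(S) = (5*S/486 + 5*(2 + S)**2/486)**2 (c(S) = (5*(sqrt(S + (2 + S)**2)/9)**2/6)**2 = (5*(S/81 + (2 + S)**2/81)/6)**2 = (5*S/486 + 5*(2 + S)**2/486)**2)
1/c(-523) = 1/(25*(-523 + (2 - 523)**2)**2/236196) = 1/(25*(-523 + (-521)**2)**2/236196) = 1/(25*(-523 + 271441)**2/236196) = 1/((25/236196)*270918**2) = 1/((25/236196)*73396562724) = 1/(629257225/81) = 81/629257225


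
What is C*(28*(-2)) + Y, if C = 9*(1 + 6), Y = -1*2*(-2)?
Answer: -3524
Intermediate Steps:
Y = 4 (Y = -2*(-2) = 4)
C = 63 (C = 9*7 = 63)
C*(28*(-2)) + Y = 63*(28*(-2)) + 4 = 63*(-56) + 4 = -3528 + 4 = -3524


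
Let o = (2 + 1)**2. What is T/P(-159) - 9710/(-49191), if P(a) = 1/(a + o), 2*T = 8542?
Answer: -31514204440/49191 ≈ -6.4065e+5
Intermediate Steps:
T = 4271 (T = (1/2)*8542 = 4271)
o = 9 (o = 3**2 = 9)
P(a) = 1/(9 + a) (P(a) = 1/(a + 9) = 1/(9 + a))
T/P(-159) - 9710/(-49191) = 4271/(1/(9 - 159)) - 9710/(-49191) = 4271/(1/(-150)) - 9710*(-1/49191) = 4271/(-1/150) + 9710/49191 = 4271*(-150) + 9710/49191 = -640650 + 9710/49191 = -31514204440/49191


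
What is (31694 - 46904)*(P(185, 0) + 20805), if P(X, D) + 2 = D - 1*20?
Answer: -316109430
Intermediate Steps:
P(X, D) = -22 + D (P(X, D) = -2 + (D - 1*20) = -2 + (D - 20) = -2 + (-20 + D) = -22 + D)
(31694 - 46904)*(P(185, 0) + 20805) = (31694 - 46904)*((-22 + 0) + 20805) = -15210*(-22 + 20805) = -15210*20783 = -316109430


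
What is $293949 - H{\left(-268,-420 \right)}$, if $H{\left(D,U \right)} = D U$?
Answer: $181389$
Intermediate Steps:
$293949 - H{\left(-268,-420 \right)} = 293949 - \left(-268\right) \left(-420\right) = 293949 - 112560 = 181389$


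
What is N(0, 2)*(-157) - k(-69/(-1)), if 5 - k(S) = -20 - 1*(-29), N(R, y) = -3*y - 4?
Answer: 1574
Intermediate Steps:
N(R, y) = -4 - 3*y
k(S) = -4 (k(S) = 5 - (-20 - 1*(-29)) = 5 - (-20 + 29) = 5 - 1*9 = 5 - 9 = -4)
N(0, 2)*(-157) - k(-69/(-1)) = (-4 - 3*2)*(-157) - 1*(-4) = (-4 - 6)*(-157) + 4 = -10*(-157) + 4 = 1570 + 4 = 1574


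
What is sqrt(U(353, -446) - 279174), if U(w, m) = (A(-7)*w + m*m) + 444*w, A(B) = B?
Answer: sqrt(74003) ≈ 272.04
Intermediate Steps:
U(w, m) = m**2 + 437*w (U(w, m) = (-7*w + m*m) + 444*w = (-7*w + m**2) + 444*w = (m**2 - 7*w) + 444*w = m**2 + 437*w)
sqrt(U(353, -446) - 279174) = sqrt(((-446)**2 + 437*353) - 279174) = sqrt((198916 + 154261) - 279174) = sqrt(353177 - 279174) = sqrt(74003)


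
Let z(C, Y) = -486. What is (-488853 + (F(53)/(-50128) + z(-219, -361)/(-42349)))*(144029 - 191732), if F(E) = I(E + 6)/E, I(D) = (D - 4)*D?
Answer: 2623755576884296545087/112512145616 ≈ 2.3320e+10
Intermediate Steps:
I(D) = D*(-4 + D) (I(D) = (-4 + D)*D = D*(-4 + D))
F(E) = (2 + E)*(6 + E)/E (F(E) = ((E + 6)*(-4 + (E + 6)))/E = ((6 + E)*(-4 + (6 + E)))/E = ((6 + E)*(2 + E))/E = ((2 + E)*(6 + E))/E = (2 + E)*(6 + E)/E)
(-488853 + (F(53)/(-50128) + z(-219, -361)/(-42349)))*(144029 - 191732) = (-488853 + ((8 + 53 + 12/53)/(-50128) - 486/(-42349)))*(144029 - 191732) = (-488853 + ((8 + 53 + 12*(1/53))*(-1/50128) - 486*(-1/42349)))*(-47703) = (-488853 + ((8 + 53 + 12/53)*(-1/50128) + 486/42349))*(-47703) = (-488853 + ((3245/53)*(-1/50128) + 486/42349))*(-47703) = (-488853 + (-3245/2656784 + 486/42349))*(-47703) = (-488853 + 1153774519/112512145616)*(-47703) = -55001898767043929/112512145616*(-47703) = 2623755576884296545087/112512145616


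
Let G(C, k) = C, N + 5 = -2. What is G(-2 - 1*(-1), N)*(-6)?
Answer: 6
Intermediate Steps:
N = -7 (N = -5 - 2 = -7)
G(-2 - 1*(-1), N)*(-6) = (-2 - 1*(-1))*(-6) = (-2 + 1)*(-6) = -1*(-6) = 6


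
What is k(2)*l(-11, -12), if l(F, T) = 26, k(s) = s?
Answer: 52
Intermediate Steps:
k(2)*l(-11, -12) = 2*26 = 52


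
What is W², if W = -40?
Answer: 1600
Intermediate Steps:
W² = (-40)² = 1600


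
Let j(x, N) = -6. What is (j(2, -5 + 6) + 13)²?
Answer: 49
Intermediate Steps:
(j(2, -5 + 6) + 13)² = (-6 + 13)² = 7² = 49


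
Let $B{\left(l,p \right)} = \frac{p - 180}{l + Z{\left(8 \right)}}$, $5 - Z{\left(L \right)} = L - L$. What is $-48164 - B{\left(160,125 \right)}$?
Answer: $- \frac{144491}{3} \approx -48164.0$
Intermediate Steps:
$Z{\left(L \right)} = 5$ ($Z{\left(L \right)} = 5 - \left(L - L\right) = 5 - 0 = 5 + 0 = 5$)
$B{\left(l,p \right)} = \frac{-180 + p}{5 + l}$ ($B{\left(l,p \right)} = \frac{p - 180}{l + 5} = \frac{-180 + p}{5 + l}$)
$-48164 - B{\left(160,125 \right)} = -48164 - \frac{-180 + 125}{5 + 160} = -48164 - \frac{1}{165} \left(-55\right) = -48164 - - \frac{1}{3} = -48164 + \frac{1}{3} = - \frac{144491}{3}$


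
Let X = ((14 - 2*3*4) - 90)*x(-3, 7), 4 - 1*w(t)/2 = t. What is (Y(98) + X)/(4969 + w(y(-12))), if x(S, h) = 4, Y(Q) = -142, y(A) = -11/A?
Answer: -3252/29851 ≈ -0.10894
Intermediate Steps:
w(t) = 8 - 2*t
X = -400 (X = ((14 - 2*3*4) - 90)*4 = ((14 - 6*4) - 90)*4 = ((14 - 1*24) - 90)*4 = ((14 - 24) - 90)*4 = (-10 - 90)*4 = -100*4 = -400)
(Y(98) + X)/(4969 + w(y(-12))) = (-142 - 400)/(4969 + (8 - (-22)/(-12))) = -542/(4969 + (8 - (-22)*(-1)/12)) = -542/(4969 + (8 - 2*11/12)) = -542/(4969 + (8 - 11/6)) = -542/(4969 + 37/6) = -542/29851/6 = -542*6/29851 = -3252/29851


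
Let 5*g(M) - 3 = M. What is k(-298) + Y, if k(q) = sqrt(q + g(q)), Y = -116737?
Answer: -116737 + I*sqrt(357) ≈ -1.1674e+5 + 18.894*I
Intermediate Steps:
g(M) = 3/5 + M/5
k(q) = sqrt(3/5 + 6*q/5) (k(q) = sqrt(q + (3/5 + q/5)) = sqrt(3/5 + 6*q/5))
k(-298) + Y = sqrt(15 + 30*(-298))/5 - 116737 = sqrt(15 - 8940)/5 - 116737 = sqrt(-8925)/5 - 116737 = (5*I*sqrt(357))/5 - 116737 = I*sqrt(357) - 116737 = -116737 + I*sqrt(357)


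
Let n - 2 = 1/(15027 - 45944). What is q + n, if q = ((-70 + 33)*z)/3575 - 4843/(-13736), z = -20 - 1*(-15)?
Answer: 730047428829/303643277080 ≈ 2.4043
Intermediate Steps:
z = -5 (z = -20 + 15 = -5)
n = 61833/30917 (n = 2 + 1/(15027 - 45944) = 2 + 1/(-30917) = 2 - 1/30917 = 61833/30917 ≈ 2.0000)
q = 3970977/9821240 (q = ((-70 + 33)*(-5))/3575 - 4843/(-13736) = -37*(-5)*(1/3575) - 4843*(-1/13736) = 185*(1/3575) + 4843/13736 = 37/715 + 4843/13736 = 3970977/9821240 ≈ 0.40433)
q + n = 3970977/9821240 + 61833/30917 = 730047428829/303643277080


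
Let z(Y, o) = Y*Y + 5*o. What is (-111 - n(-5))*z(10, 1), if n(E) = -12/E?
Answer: -11907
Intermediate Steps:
z(Y, o) = Y² + 5*o
(-111 - n(-5))*z(10, 1) = (-111 - (-12)/(-5))*(10² + 5*1) = (-111 - (-12)*(-1)/5)*(100 + 5) = (-111 - 1*12/5)*105 = (-111 - 12/5)*105 = -567/5*105 = -11907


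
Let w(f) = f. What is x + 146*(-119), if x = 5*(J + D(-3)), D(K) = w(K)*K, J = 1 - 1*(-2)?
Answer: -17314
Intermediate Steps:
J = 3 (J = 1 + 2 = 3)
D(K) = K**2 (D(K) = K*K = K**2)
x = 60 (x = 5*(3 + (-3)**2) = 5*(3 + 9) = 5*12 = 60)
x + 146*(-119) = 60 + 146*(-119) = 60 - 17374 = -17314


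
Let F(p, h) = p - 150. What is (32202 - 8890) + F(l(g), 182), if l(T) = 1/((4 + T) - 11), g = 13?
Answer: 138973/6 ≈ 23162.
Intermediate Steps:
l(T) = 1/(-7 + T)
F(p, h) = -150 + p
(32202 - 8890) + F(l(g), 182) = (32202 - 8890) + (-150 + 1/(-7 + 13)) = 23312 + (-150 + 1/6) = 23312 + (-150 + ⅙) = 23312 - 899/6 = 138973/6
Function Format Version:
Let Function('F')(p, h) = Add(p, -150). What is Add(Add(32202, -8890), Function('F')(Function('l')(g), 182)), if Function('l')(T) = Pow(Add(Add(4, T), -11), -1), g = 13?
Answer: Rational(138973, 6) ≈ 23162.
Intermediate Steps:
Function('l')(T) = Pow(Add(-7, T), -1)
Function('F')(p, h) = Add(-150, p)
Add(Add(32202, -8890), Function('F')(Function('l')(g), 182)) = Add(Add(32202, -8890), Add(-150, Pow(Add(-7, 13), -1))) = Add(23312, Add(-150, Pow(6, -1))) = Add(23312, Add(-150, Rational(1, 6))) = Add(23312, Rational(-899, 6)) = Rational(138973, 6)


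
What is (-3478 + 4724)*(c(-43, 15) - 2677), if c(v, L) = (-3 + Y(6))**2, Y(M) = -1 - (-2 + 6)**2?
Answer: -2837142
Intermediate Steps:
Y(M) = -17 (Y(M) = -1 - 1*4**2 = -1 - 1*16 = -1 - 16 = -17)
c(v, L) = 400 (c(v, L) = (-3 - 17)**2 = (-20)**2 = 400)
(-3478 + 4724)*(c(-43, 15) - 2677) = (-3478 + 4724)*(400 - 2677) = 1246*(-2277) = -2837142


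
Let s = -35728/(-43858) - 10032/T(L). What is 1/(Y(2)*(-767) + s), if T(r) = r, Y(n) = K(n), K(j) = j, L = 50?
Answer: -548225/950526414 ≈ -0.00057676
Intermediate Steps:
Y(n) = n
s = -109549264/548225 (s = -35728/(-43858) - 10032/50 = -35728*(-1/43858) - 10032*1/50 = 17864/21929 - 5016/25 = -109549264/548225 ≈ -199.83)
1/(Y(2)*(-767) + s) = 1/(2*(-767) - 109549264/548225) = 1/(-1534 - 109549264/548225) = 1/(-950526414/548225) = -548225/950526414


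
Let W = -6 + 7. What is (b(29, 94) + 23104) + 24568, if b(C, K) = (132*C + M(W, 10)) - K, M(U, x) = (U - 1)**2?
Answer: 51406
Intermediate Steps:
W = 1
M(U, x) = (-1 + U)**2
b(C, K) = -K + 132*C (b(C, K) = (132*C + (-1 + 1)**2) - K = (132*C + 0**2) - K = (132*C + 0) - K = 132*C - K = -K + 132*C)
(b(29, 94) + 23104) + 24568 = ((-1*94 + 132*29) + 23104) + 24568 = ((-94 + 3828) + 23104) + 24568 = (3734 + 23104) + 24568 = 26838 + 24568 = 51406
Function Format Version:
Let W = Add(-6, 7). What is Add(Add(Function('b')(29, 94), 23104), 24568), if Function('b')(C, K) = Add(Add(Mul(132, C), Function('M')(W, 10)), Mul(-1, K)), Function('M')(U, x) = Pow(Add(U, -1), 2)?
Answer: 51406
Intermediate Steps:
W = 1
Function('M')(U, x) = Pow(Add(-1, U), 2)
Function('b')(C, K) = Add(Mul(-1, K), Mul(132, C)) (Function('b')(C, K) = Add(Add(Mul(132, C), Pow(Add(-1, 1), 2)), Mul(-1, K)) = Add(Add(Mul(132, C), Pow(0, 2)), Mul(-1, K)) = Add(Add(Mul(132, C), 0), Mul(-1, K)) = Add(Mul(132, C), Mul(-1, K)) = Add(Mul(-1, K), Mul(132, C)))
Add(Add(Function('b')(29, 94), 23104), 24568) = Add(Add(Add(Mul(-1, 94), Mul(132, 29)), 23104), 24568) = Add(Add(Add(-94, 3828), 23104), 24568) = Add(Add(3734, 23104), 24568) = Add(26838, 24568) = 51406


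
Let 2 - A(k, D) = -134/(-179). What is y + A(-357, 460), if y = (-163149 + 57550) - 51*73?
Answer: -19568414/179 ≈ -1.0932e+5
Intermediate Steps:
A(k, D) = 224/179 (A(k, D) = 2 - (-134)/(-179) = 2 - (-134)*(-1)/179 = 2 - 1*134/179 = 2 - 134/179 = 224/179)
y = -109322 (y = -105599 - 3723 = -109322)
y + A(-357, 460) = -109322 + 224/179 = -19568414/179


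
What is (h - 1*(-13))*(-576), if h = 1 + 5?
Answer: -10944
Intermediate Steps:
h = 6
(h - 1*(-13))*(-576) = (6 - 1*(-13))*(-576) = (6 + 13)*(-576) = 19*(-576) = -10944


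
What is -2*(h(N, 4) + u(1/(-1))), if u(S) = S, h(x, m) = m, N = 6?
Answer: -6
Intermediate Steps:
-2*(h(N, 4) + u(1/(-1))) = -2*(4 + 1/(-1)) = -2*(4 - 1) = -2*3 = -6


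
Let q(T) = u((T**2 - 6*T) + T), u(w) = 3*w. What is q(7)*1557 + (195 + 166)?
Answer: 65755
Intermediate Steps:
q(T) = -15*T + 3*T**2 (q(T) = 3*((T**2 - 6*T) + T) = 3*(T**2 - 5*T) = -15*T + 3*T**2)
q(7)*1557 + (195 + 166) = (3*7*(-5 + 7))*1557 + (195 + 166) = (3*7*2)*1557 + 361 = 42*1557 + 361 = 65394 + 361 = 65755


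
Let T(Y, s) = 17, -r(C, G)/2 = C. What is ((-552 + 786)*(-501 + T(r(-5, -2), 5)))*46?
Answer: -5209776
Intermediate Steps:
r(C, G) = -2*C
((-552 + 786)*(-501 + T(r(-5, -2), 5)))*46 = ((-552 + 786)*(-501 + 17))*46 = (234*(-484))*46 = -113256*46 = -5209776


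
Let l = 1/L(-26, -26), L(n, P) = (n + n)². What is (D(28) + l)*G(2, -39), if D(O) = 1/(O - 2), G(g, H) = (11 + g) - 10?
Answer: 315/2704 ≈ 0.11649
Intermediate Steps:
L(n, P) = 4*n² (L(n, P) = (2*n)² = 4*n²)
G(g, H) = 1 + g
l = 1/2704 (l = 1/(4*(-26)²) = 1/(4*676) = 1/2704 ≈ 0.00036982)
D(O) = 1/(-2 + O)
(D(28) + l)*G(2, -39) = (1/(-2 + 28) + 1/2704)*(1 + 2) = (1/26 + 1/2704)*3 = (105/2704)*3 = 315/2704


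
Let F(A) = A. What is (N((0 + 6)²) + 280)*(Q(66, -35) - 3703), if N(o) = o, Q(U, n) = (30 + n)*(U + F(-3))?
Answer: -1269688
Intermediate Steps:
Q(U, n) = (-3 + U)*(30 + n) (Q(U, n) = (30 + n)*(U - 3) = (30 + n)*(-3 + U) = (-3 + U)*(30 + n))
(N((0 + 6)²) + 280)*(Q(66, -35) - 3703) = ((0 + 6)² + 280)*((-90 - 3*(-35) + 30*66 + 66*(-35)) - 3703) = (6² + 280)*((-90 + 105 + 1980 - 2310) - 3703) = (36 + 280)*(-315 - 3703) = 316*(-4018) = -1269688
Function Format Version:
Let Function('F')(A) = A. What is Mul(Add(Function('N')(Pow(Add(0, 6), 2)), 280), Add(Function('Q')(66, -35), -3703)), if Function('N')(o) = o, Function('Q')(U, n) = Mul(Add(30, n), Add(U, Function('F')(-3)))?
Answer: -1269688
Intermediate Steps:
Function('Q')(U, n) = Mul(Add(-3, U), Add(30, n)) (Function('Q')(U, n) = Mul(Add(30, n), Add(U, -3)) = Mul(Add(30, n), Add(-3, U)) = Mul(Add(-3, U), Add(30, n)))
Mul(Add(Function('N')(Pow(Add(0, 6), 2)), 280), Add(Function('Q')(66, -35), -3703)) = Mul(Add(Pow(Add(0, 6), 2), 280), Add(Add(-90, Mul(-3, -35), Mul(30, 66), Mul(66, -35)), -3703)) = Mul(Add(Pow(6, 2), 280), Add(Add(-90, 105, 1980, -2310), -3703)) = Mul(Add(36, 280), Add(-315, -3703)) = Mul(316, -4018) = -1269688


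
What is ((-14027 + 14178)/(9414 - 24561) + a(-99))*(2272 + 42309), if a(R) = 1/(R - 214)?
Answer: -2782300210/4741011 ≈ -586.86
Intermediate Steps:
a(R) = 1/(-214 + R)
((-14027 + 14178)/(9414 - 24561) + a(-99))*(2272 + 42309) = ((-14027 + 14178)/(9414 - 24561) + 1/(-214 - 99))*(2272 + 42309) = (151/(-15147) + 1/(-313))*44581 = (151*(-1/15147) - 1/313)*44581 = (-151/15147 - 1/313)*44581 = -62410/4741011*44581 = -2782300210/4741011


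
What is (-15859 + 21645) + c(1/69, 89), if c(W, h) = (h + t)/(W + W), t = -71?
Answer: 6407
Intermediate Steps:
c(W, h) = (-71 + h)/(2*W) (c(W, h) = (h - 71)/(W + W) = (-71 + h)/((2*W)) = (-71 + h)*(1/(2*W)) = (-71 + h)/(2*W))
(-15859 + 21645) + c(1/69, 89) = (-15859 + 21645) + (-71 + 89)/(2*(1/69)) = 5786 + (½)*18/(1/69) = 5786 + (½)*69*18 = 5786 + 621 = 6407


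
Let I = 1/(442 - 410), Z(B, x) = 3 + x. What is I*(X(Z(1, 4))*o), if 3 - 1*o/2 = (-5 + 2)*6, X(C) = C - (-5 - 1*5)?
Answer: 357/16 ≈ 22.313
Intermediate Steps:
X(C) = 10 + C (X(C) = C - (-5 - 5) = C - 1*(-10) = C + 10 = 10 + C)
o = 42 (o = 6 - 2*(-5 + 2)*6 = 6 - (-6)*6 = 6 - 2*(-18) = 6 + 36 = 42)
I = 1/32 ≈ 0.031250
I*(X(Z(1, 4))*o) = ((10 + (3 + 4))*42)/32 = ((10 + 7)*42)/32 = (17*42)/32 = (1/32)*714 = 357/16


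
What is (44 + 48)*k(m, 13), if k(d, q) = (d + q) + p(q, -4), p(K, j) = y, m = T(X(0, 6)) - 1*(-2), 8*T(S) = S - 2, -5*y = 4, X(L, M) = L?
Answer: 6417/5 ≈ 1283.4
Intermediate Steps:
y = -4/5 (y = -1/5*4 = -4/5 ≈ -0.80000)
T(S) = -1/4 + S/8 (T(S) = (S - 2)/8 = (-2 + S)/8 = -1/4 + S/8)
m = 7/4 (m = (-1/4 + (1/8)*0) - 1*(-2) = (-1/4 + 0) + 2 = -1/4 + 2 = 7/4 ≈ 1.7500)
p(K, j) = -4/5
k(d, q) = -4/5 + d + q (k(d, q) = (d + q) - 4/5 = -4/5 + d + q)
(44 + 48)*k(m, 13) = (44 + 48)*(-4/5 + 7/4 + 13) = 92*(279/20) = 6417/5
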